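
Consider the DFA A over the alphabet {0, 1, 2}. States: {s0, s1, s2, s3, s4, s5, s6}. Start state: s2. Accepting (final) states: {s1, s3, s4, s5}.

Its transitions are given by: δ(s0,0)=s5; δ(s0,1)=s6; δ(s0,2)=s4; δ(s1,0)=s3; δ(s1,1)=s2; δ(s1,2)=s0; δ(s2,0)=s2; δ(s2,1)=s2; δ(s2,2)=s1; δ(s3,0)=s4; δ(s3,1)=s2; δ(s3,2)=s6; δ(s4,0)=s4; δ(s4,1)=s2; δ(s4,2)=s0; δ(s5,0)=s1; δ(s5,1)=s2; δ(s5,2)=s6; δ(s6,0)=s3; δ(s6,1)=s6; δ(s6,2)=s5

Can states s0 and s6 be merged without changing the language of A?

P0 = {s1,s3,s4,s5} | {s0,s2,s6}.
Refine {s0,s2,s6} on symbol 0: members go to different blocks, giving {s0,s6} and {s2}.
The partition is now stable with 3 blocks: {s1,s3,s4,s5} | {s0,s6} | {s2}.
s0 and s6 lie in the same block of the stable partition, so they are equivalent — no string distinguishes them.

Yes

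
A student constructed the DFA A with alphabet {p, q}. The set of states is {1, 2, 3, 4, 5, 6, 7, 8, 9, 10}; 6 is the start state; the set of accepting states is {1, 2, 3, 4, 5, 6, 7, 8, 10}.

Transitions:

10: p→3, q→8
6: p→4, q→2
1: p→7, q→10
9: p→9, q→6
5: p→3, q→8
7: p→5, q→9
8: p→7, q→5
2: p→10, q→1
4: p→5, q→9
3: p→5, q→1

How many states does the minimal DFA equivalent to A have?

4

Start with accepting vs non-accepting: {1,2,3,4,5,6,7,8,10} | {9}.
Split {1,2,3,4,5,6,7,8,10} by δ(·,q) → {1,2,3,5,6,8,10} and {4,7}.
On input p, block {1,2,3,5,6,8,10} splits into {2,3,5,10} and {1,6,8}.
The partition is now stable with 4 blocks: {2,3,5,10} | {9} | {4,7} | {1,6,8}.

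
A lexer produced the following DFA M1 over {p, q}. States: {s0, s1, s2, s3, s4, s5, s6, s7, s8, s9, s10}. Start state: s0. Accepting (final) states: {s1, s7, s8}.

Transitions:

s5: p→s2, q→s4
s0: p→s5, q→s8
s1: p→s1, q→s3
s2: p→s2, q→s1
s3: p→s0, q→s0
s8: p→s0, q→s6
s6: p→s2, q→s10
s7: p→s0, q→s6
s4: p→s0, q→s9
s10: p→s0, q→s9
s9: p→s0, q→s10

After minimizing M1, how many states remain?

7

States {s7} cannot be reached from the start state, so discard them.
Start with accepting vs non-accepting: {s1,s8} | {s0,s2,s3,s4,s5,s6,s9,s10}.
Split {s1,s8} by δ(·,p) → {s1} and {s8}.
Refine {s0,s2,s3,s4,s5,s6,s9,s10} on symbol q: members go to different blocks, giving {s3,s4,s5,s6,s9,s10} and {s0} and {s2}.
Refine {s3,s4,s5,s6,s9,s10} on symbol p: members go to different blocks, giving {s3,s4,s9,s10} and {s5,s6}.
Split {s3,s4,s9,s10} by δ(·,q) → {s4,s9,s10} and {s3}.
No further refinement is possible. Final partition (7 blocks): {s1} | {s4,s9,s10} | {s8} | {s0} | {s2} | {s5,s6} | {s3}.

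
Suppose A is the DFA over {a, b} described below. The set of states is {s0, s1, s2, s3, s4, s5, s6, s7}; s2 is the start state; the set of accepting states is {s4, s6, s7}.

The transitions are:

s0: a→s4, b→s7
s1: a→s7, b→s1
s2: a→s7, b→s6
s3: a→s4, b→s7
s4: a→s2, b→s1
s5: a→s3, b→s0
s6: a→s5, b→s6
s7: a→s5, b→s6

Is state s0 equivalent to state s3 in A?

Yes

P0 = {s4,s6,s7} | {s0,s1,s2,s3,s5}.
Refine {s4,s6,s7} on symbol b: members go to different blocks, giving {s6,s7} and {s4}.
Refine {s0,s1,s2,s3,s5} on symbol a: members go to different blocks, giving {s0,s3} and {s1,s2} and {s5}.
Refine {s1,s2} on symbol b: members go to different blocks, giving {s1} and {s2}.
Stable partition: {s6,s7} | {s0,s3} | {s4} | {s1} | {s5} | {s2} — 6 equivalence classes.
s0 and s3 lie in the same block of the stable partition, so they are equivalent — no string distinguishes them.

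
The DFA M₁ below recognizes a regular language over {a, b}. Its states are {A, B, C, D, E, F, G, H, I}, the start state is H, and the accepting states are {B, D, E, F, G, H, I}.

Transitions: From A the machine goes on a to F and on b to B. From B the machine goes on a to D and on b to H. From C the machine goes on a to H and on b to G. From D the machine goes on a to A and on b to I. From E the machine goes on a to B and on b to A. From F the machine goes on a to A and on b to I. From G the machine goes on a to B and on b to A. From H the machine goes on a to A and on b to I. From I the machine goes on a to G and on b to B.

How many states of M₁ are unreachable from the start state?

2

BFS from H reaches {A, B, D, F, G, H, I}; the 2 state(s) C, E are never visited.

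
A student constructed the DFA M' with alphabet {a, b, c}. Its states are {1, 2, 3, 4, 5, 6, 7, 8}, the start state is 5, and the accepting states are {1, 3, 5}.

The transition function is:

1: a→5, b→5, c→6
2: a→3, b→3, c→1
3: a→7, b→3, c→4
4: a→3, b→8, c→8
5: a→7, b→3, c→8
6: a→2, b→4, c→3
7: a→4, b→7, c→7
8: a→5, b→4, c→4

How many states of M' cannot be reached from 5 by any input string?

No path from 5 leads to 1, 2, 6; the other 5 states are all reachable.

3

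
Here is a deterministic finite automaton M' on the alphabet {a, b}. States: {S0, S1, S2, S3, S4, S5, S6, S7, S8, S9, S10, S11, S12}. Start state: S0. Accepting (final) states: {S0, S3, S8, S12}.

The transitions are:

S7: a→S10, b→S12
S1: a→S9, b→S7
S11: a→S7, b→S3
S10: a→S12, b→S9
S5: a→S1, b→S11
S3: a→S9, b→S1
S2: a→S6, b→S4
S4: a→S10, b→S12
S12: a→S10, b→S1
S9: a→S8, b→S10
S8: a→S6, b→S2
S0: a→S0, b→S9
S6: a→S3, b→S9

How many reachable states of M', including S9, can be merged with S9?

3

First remove the unreachable states {S5,S11}; 11 states remain.
Start with accepting vs non-accepting: {S0,S3,S8,S12} | {S1,S2,S4,S6,S7,S9,S10}.
Refine {S0,S3,S8,S12} on symbol a: members go to different blocks, giving {S3,S8,S12} and {S0}.
Refine {S1,S2,S4,S6,S7,S9,S10} on symbol a: members go to different blocks, giving {S1,S2,S4,S7} and {S6,S9,S10}.
Split {S1,S2,S4,S7} by δ(·,b) → {S1,S2} and {S4,S7}.
Stable partition: {S3,S8,S12} | {S1,S2} | {S0} | {S6,S9,S10} | {S4,S7} — 5 equivalence classes.
The equivalence class containing S9 is {S6,S9,S10}, of size 3.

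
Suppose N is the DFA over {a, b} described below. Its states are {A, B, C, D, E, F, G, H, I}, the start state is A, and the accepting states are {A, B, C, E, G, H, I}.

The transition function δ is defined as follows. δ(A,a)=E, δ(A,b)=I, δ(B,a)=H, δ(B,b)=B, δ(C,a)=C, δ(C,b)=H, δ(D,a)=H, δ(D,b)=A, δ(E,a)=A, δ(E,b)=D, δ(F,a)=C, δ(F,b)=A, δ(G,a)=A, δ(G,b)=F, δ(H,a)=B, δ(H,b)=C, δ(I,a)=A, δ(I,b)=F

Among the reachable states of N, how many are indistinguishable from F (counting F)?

2

First remove the unreachable states {G}; 8 states remain.
Start with accepting vs non-accepting: {A,B,C,E,H,I} | {D,F}.
On input b, block {A,B,C,E,H,I} splits into {A,B,C,H} and {E,I}.
Split {A,B,C,H} by δ(·,a) → {B,C,H} and {A}.
Stable partition: {B,C,H} | {D,F} | {E,I} | {A} — 4 equivalence classes.
The equivalence class containing F is {D,F}, of size 2.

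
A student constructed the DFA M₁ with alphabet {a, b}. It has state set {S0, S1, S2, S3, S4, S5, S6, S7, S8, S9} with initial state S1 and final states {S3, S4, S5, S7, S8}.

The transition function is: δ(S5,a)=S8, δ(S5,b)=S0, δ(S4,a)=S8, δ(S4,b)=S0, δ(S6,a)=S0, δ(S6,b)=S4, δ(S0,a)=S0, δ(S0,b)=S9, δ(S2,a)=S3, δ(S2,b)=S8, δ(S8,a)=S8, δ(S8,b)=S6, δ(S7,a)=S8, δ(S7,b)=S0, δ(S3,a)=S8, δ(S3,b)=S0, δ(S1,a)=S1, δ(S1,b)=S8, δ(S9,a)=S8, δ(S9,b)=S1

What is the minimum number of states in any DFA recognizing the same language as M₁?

States {S2,S3,S5,S7} cannot be reached from the start state, so discard them.
P0 = {S4,S8} | {S0,S1,S6,S9}.
Split {S0,S1,S6,S9} by δ(·,a) → {S0,S1,S6} and {S9}.
Refine {S0,S1,S6} on symbol b: members go to different blocks, giving {S1,S6} and {S0}.
Refine {S4,S8} on symbol b: members go to different blocks, giving {S4} and {S8}.
Refine {S1,S6} on symbol a: members go to different blocks, giving {S1} and {S6}.
The partition is now stable with 6 blocks: {S4} | {S1} | {S9} | {S0} | {S8} | {S6}.

6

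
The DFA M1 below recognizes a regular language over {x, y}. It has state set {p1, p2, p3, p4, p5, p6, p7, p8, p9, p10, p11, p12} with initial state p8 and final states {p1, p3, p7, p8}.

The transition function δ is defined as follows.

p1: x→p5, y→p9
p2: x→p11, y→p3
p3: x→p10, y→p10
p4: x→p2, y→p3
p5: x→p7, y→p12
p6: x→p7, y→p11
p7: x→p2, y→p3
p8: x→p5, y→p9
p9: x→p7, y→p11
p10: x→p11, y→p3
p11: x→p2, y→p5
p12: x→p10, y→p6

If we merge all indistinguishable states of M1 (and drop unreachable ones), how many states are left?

6

Reachable states from the start: {p2,p3,p5,p6,p7,p8,p9,p10,p11,p12}. Unreachable: {p1,p4} — drop them.
P0 = {p3,p7,p8} | {p2,p5,p6,p9,p10,p11,p12}.
On input y, block {p3,p7,p8} splits into {p3,p8} and {p7}.
Split {p2,p5,p6,p9,p10,p11,p12} by δ(·,x) → {p2,p10,p11,p12} and {p5,p6,p9}.
Split {p3,p8} by δ(·,x) → {p3} and {p8}.
Split {p2,p10,p11,p12} by δ(·,y) → {p2,p10} and {p11,p12}.
Stable partition: {p3} | {p2,p10} | {p7} | {p5,p6,p9} | {p8} | {p11,p12} — 6 equivalence classes.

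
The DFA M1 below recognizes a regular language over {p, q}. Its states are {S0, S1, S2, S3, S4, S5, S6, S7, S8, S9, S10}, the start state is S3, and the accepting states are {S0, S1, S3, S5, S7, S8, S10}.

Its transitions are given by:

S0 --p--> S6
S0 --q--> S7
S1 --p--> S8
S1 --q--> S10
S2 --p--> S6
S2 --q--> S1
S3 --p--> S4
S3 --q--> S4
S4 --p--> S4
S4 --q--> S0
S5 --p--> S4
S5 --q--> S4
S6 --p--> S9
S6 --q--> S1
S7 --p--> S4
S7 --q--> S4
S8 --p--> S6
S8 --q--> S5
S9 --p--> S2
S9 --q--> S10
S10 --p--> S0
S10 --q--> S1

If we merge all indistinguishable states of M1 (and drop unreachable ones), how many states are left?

Start with accepting vs non-accepting: {S0,S1,S3,S5,S7,S8,S10} | {S2,S4,S6,S9}.
Split {S0,S1,S3,S5,S7,S8,S10} by δ(·,p) → {S0,S3,S5,S7,S8} and {S1,S10}.
On input q, block {S0,S3,S5,S7,S8} splits into {S3,S5,S7} and {S0,S8}.
Split {S2,S4,S6,S9} by δ(·,q) → {S2,S6,S9} and {S4}.
Stable partition: {S3,S5,S7} | {S2,S6,S9} | {S1,S10} | {S0,S8} | {S4} — 5 equivalence classes.

5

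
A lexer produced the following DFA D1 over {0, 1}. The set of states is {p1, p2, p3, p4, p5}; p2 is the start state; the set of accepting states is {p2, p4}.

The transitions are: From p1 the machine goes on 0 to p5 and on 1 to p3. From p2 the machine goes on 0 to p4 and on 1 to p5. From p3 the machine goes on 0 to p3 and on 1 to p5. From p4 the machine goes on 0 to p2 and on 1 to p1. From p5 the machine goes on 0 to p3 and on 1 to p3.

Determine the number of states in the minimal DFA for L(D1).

P0 = {p2,p4} | {p1,p3,p5}.
No further refinement is possible. Final partition (2 blocks): {p2,p4} | {p1,p3,p5}.

2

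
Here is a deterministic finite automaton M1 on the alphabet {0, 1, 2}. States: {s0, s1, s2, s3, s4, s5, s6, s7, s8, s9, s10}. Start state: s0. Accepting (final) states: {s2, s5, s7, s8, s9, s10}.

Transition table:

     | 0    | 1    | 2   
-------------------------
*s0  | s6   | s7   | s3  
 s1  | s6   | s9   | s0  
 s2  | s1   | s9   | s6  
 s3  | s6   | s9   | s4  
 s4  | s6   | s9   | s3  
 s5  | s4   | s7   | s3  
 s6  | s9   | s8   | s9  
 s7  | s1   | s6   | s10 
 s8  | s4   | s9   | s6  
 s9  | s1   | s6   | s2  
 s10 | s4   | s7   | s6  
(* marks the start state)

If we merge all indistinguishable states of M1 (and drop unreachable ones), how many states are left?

Reachable states from the start: {s0,s1,s2,s3,s4,s6,s7,s8,s9,s10}. Unreachable: {s5} — drop them.
P0 = {s2,s7,s8,s9,s10} | {s0,s1,s3,s4,s6}.
Split {s2,s7,s8,s9,s10} by δ(·,1) → {s2,s8,s10} and {s7,s9}.
Split {s0,s1,s3,s4,s6} by δ(·,0) → {s0,s1,s3,s4} and {s6}.
The partition is now stable with 4 blocks: {s2,s8,s10} | {s0,s1,s3,s4} | {s7,s9} | {s6}.

4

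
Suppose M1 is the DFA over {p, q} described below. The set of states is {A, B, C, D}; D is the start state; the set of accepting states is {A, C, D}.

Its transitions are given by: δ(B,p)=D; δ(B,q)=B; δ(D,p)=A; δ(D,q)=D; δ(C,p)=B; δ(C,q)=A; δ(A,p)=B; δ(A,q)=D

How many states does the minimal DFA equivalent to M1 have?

First remove the unreachable states {C}; 3 states remain.
Start with accepting vs non-accepting: {A,D} | {B}.
On input p, block {A,D} splits into {A} and {D}.
The partition is now stable with 3 blocks: {A} | {B} | {D}.

3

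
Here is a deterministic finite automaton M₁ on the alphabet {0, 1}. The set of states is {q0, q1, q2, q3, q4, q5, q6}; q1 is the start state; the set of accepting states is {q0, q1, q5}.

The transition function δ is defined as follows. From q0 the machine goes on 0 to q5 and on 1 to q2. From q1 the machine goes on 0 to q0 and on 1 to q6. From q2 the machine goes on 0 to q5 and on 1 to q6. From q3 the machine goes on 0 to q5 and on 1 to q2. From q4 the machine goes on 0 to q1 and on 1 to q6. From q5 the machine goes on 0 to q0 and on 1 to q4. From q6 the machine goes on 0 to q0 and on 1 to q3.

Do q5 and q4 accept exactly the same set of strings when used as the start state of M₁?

All states are reachable from the start state.
Start with accepting vs non-accepting: {q0,q1,q5} | {q2,q3,q4,q6}.
Stable partition: {q0,q1,q5} | {q2,q3,q4,q6} — 2 equivalence classes.
q5 and q4 end up in different blocks, so they are distinguishable. For instance, the string 'ε' is accepted from only q5.

No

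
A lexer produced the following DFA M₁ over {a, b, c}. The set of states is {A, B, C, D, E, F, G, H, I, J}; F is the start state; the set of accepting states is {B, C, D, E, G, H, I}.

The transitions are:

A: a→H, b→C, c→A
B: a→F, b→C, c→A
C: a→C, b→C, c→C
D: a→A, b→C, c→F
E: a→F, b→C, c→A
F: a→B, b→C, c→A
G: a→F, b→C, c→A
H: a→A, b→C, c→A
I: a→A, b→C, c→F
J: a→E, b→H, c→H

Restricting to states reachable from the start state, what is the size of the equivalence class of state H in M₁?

2

First remove the unreachable states {D,E,G,I,J}; 5 states remain.
Initial partition by acceptance: {B,C,H} | {A,F}.
On input a, block {B,C,H} splits into {B,H} and {C}.
No further refinement is possible. Final partition (3 blocks): {B,H} | {A,F} | {C}.
The equivalence class containing H is {B,H}, of size 2.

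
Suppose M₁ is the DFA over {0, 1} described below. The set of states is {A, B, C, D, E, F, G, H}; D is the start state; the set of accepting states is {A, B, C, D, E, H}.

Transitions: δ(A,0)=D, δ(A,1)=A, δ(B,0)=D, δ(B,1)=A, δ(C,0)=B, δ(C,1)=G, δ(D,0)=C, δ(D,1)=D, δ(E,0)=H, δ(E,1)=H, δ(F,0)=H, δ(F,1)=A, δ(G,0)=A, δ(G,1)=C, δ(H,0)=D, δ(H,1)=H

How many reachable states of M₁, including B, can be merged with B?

2

First remove the unreachable states {E,F,H}; 5 states remain.
Initial partition by acceptance: {A,B,C,D} | {G}.
On input 1, block {A,B,C,D} splits into {A,B,D} and {C}.
Refine {A,B,D} on symbol 0: members go to different blocks, giving {A,B} and {D}.
No further refinement is possible. Final partition (4 blocks): {A,B} | {G} | {C} | {D}.
State B belongs to the block {A,B}, which has 2 states.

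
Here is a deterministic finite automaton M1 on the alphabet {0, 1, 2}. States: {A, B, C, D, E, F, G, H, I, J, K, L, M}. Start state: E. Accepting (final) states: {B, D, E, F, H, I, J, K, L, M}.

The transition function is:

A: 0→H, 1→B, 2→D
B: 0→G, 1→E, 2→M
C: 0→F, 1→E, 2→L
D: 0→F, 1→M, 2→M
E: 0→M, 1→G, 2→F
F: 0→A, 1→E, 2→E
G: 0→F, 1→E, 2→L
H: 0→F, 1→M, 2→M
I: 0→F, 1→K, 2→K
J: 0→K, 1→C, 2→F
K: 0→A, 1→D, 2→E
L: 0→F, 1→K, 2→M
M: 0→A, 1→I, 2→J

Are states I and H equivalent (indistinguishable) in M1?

Yes

P0 = {B,D,E,F,H,I,J,K,L,M} | {A,C,G}.
On input 0, block {B,D,E,F,H,I,J,K,L,M} splits into {D,E,H,I,J,L} and {B,F,K,M}.
On input 1, block {D,E,H,I,J,L} splits into {D,H,I,L} and {E,J}.
Refine {A,C,G} on symbol 0: members go to different blocks, giving {C,G} and {A}.
Refine {B,F,K,M} on symbol 0: members go to different blocks, giving {F,K,M} and {B}.
On input 1, block {F,K,M} splits into {K,M} and {F}.
No further refinement is possible. Final partition (7 blocks): {D,H,I,L} | {C,G} | {K,M} | {E,J} | {A} | {B} | {F}.
I and H lie in the same block of the stable partition, so they are equivalent — no string distinguishes them.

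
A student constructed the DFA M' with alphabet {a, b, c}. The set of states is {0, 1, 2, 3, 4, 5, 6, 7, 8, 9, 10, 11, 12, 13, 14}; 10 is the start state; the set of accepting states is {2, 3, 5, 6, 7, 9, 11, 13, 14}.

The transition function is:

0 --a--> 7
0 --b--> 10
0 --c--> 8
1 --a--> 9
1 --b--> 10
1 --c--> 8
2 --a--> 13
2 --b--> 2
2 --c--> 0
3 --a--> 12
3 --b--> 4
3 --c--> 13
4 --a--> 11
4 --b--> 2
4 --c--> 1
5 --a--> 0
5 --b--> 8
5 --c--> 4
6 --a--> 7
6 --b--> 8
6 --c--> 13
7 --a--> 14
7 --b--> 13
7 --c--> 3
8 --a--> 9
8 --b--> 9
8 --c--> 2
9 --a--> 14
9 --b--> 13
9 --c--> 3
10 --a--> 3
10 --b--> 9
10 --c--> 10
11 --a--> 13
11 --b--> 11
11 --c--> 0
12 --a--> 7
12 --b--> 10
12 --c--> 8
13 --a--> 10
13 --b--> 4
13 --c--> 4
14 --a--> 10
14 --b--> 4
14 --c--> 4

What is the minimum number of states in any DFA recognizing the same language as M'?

States {5,6} cannot be reached from the start state, so discard them.
Initial partition by acceptance: {2,3,7,9,11,13,14} | {0,1,4,8,10,12}.
On input a, block {2,3,7,9,11,13,14} splits into {2,7,9,11} and {3,13,14}.
Refine {2,7,9,11} on symbol b: members go to different blocks, giving {2,11} and {7,9}.
Refine {0,1,4,8,10,12} on symbol a: members go to different blocks, giving {0,1,8,12} and {4} and {10}.
Split {0,1,8,12} by δ(·,b) → {0,1,12} and {8}.
Refine {3,13,14} on symbol a: members go to different blocks, giving {13,14} and {3}.
No further refinement is possible. Final partition (8 blocks): {2,11} | {0,1,12} | {13,14} | {7,9} | {4} | {10} | {8} | {3}.

8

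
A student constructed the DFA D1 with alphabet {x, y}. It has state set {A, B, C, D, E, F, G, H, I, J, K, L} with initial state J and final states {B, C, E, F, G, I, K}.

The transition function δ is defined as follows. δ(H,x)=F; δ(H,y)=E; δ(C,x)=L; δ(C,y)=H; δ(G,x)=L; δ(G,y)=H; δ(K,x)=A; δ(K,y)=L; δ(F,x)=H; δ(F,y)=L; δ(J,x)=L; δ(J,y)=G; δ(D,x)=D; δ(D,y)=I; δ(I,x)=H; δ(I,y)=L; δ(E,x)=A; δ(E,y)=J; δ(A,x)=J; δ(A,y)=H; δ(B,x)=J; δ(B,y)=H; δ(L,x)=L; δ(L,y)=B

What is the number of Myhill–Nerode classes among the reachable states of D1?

First remove the unreachable states {C,D,I,K}; 8 states remain.
Initial partition by acceptance: {B,E,F,G} | {A,H,J,L}.
Refine {A,H,J,L} on symbol x: members go to different blocks, giving {A,J,L} and {H}.
Refine {B,E,F,G} on symbol x: members go to different blocks, giving {B,E,G} and {F}.
Split {B,E,G} by δ(·,y) → {B,G} and {E}.
On input y, block {A,J,L} splits into {J,L} and {A}.
The partition is now stable with 6 blocks: {B,G} | {J,L} | {H} | {F} | {E} | {A}.

6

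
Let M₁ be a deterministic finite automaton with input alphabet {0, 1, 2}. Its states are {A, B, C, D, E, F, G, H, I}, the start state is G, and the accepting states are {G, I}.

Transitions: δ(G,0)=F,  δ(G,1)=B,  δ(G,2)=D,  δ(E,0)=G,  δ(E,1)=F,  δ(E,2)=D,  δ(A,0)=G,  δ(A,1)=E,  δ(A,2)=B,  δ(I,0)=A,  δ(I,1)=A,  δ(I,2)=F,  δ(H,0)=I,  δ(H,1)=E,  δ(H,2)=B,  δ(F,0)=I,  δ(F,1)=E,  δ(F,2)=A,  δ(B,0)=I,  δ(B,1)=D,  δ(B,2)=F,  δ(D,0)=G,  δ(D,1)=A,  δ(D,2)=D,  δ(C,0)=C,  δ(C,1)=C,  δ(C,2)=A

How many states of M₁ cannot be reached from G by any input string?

No path from G leads to C, H; the other 7 states are all reachable.

2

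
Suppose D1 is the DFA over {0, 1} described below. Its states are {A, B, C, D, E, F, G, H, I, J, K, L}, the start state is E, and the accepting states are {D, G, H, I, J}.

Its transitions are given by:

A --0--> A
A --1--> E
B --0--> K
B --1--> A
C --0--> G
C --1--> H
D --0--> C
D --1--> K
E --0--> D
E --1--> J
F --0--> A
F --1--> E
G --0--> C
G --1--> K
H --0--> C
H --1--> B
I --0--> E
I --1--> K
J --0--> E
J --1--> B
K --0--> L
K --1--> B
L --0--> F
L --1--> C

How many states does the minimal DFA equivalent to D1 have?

First remove the unreachable states {I}; 11 states remain.
P0 = {D,G,H,J} | {A,B,C,E,F,K,L}.
Split {A,B,C,E,F,K,L} by δ(·,0) → {A,B,F,K,L} and {C,E}.
Refine {A,B,F,K,L} on symbol 1: members go to different blocks, giving {A,F,L} and {B,K}.
Split {B,K} by δ(·,0) → {B} and {K}.
Split {D,G,H,J} by δ(·,1) → {D,G} and {H,J}.
The partition is now stable with 6 blocks: {D,G} | {A,F,L} | {C,E} | {B} | {K} | {H,J}.

6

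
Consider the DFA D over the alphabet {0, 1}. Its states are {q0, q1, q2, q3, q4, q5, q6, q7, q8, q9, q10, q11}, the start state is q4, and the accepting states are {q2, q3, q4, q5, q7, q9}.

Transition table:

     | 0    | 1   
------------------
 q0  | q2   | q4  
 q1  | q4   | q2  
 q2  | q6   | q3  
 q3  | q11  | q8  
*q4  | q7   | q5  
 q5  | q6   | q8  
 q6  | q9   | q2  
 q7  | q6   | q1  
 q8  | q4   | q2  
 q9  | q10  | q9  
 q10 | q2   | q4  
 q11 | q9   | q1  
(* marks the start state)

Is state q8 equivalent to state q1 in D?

First remove the unreachable states {q0}; 11 states remain.
P0 = {q2,q3,q4,q5,q7,q9} | {q1,q6,q8,q10,q11}.
Refine {q2,q3,q4,q5,q7,q9} on symbol 0: members go to different blocks, giving {q2,q3,q5,q7,q9} and {q4}.
Refine {q2,q3,q5,q7,q9} on symbol 1: members go to different blocks, giving {q3,q5,q7} and {q2,q9}.
On input 0, block {q1,q6,q8,q10,q11} splits into {q6,q10,q11} and {q1,q8}.
On input 1, block {q6,q10,q11} splits into {q6} and {q10} and {q11}.
Refine {q3,q5,q7} on symbol 0: members go to different blocks, giving {q5,q7} and {q3}.
Split {q2,q9} by δ(·,0) → {q2} and {q9}.
No further refinement is possible. Final partition (9 blocks): {q5,q7} | {q6} | {q4} | {q2} | {q1,q8} | {q10} | {q11} | {q3} | {q9}.
q8 and q1 lie in the same block of the stable partition, so they are equivalent — no string distinguishes them.

Yes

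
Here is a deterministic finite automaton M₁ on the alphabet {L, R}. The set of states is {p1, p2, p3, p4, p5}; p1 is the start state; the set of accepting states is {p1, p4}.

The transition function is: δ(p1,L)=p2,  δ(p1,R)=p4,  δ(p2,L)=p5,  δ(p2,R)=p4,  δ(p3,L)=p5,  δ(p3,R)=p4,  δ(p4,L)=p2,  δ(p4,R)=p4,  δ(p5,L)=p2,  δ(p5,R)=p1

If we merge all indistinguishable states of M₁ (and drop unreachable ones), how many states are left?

States {p3} cannot be reached from the start state, so discard them.
P0 = {p1,p4} | {p2,p5}.
No further refinement is possible. Final partition (2 blocks): {p1,p4} | {p2,p5}.

2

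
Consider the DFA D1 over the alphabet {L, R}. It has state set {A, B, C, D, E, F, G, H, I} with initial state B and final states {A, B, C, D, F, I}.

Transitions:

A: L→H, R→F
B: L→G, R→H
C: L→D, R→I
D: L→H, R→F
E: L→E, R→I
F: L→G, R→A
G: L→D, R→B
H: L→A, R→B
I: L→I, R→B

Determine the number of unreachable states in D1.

3

BFS from B reaches {A, B, D, F, G, H}; the 3 state(s) C, E, I are never visited.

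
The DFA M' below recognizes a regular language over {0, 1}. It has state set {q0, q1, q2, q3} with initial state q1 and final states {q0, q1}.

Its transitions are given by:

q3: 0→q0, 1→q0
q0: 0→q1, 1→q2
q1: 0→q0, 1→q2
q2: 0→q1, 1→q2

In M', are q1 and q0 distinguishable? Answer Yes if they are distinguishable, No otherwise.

First remove the unreachable states {q3}; 3 states remain.
Initial partition by acceptance: {q0,q1} | {q2}.
The partition is now stable with 2 blocks: {q0,q1} | {q2}.
q1 and q0 lie in the same block of the stable partition, so they are equivalent — no string distinguishes them.

No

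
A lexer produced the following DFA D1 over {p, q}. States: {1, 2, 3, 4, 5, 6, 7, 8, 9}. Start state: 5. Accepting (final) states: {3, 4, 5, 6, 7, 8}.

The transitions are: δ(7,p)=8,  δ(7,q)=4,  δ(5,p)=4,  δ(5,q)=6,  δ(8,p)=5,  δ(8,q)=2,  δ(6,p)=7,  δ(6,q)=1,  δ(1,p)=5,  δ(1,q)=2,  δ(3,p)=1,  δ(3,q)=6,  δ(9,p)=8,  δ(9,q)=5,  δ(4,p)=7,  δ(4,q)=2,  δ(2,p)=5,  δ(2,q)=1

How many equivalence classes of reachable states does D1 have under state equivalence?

First remove the unreachable states {3,9}; 7 states remain.
P0 = {4,5,6,7,8} | {1,2}.
On input q, block {4,5,6,7,8} splits into {4,6,8} and {5,7}.
Stable partition: {4,6,8} | {1,2} | {5,7} — 3 equivalence classes.

3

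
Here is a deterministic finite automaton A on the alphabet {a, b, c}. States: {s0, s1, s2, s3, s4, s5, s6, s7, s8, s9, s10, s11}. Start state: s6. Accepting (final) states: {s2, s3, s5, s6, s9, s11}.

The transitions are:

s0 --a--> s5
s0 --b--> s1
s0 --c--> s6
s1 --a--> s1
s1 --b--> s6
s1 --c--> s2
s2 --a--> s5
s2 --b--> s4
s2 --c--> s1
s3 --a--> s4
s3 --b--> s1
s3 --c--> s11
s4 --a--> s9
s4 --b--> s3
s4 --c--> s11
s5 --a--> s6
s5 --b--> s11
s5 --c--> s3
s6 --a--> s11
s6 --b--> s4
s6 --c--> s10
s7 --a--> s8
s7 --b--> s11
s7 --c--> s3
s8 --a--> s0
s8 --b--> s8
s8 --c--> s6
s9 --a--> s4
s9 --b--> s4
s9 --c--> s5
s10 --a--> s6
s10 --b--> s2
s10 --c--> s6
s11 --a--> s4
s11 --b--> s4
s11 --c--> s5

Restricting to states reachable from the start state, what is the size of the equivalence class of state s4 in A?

1

Reachable states from the start: {s1,s2,s3,s4,s5,s6,s9,s10,s11}. Unreachable: {s0,s7,s8} — drop them.
P0 = {s2,s3,s5,s6,s9,s11} | {s1,s4,s10}.
Refine {s2,s3,s5,s6,s9,s11} on symbol a: members go to different blocks, giving {s2,s5,s6} and {s3,s9,s11}.
On input a, block {s2,s5,s6} splits into {s2,s5} and {s6}.
Refine {s2,s5} on symbol a: members go to different blocks, giving {s2} and {s5}.
On input a, block {s1,s4,s10} splits into {s1} and {s4} and {s10}.
Split {s3,s9,s11} by δ(·,b) → {s9,s11} and {s3}.
The partition is now stable with 8 blocks: {s2} | {s1} | {s9,s11} | {s6} | {s5} | {s4} | {s10} | {s3}.
State s4 belongs to the block {s4}, which has 1 states.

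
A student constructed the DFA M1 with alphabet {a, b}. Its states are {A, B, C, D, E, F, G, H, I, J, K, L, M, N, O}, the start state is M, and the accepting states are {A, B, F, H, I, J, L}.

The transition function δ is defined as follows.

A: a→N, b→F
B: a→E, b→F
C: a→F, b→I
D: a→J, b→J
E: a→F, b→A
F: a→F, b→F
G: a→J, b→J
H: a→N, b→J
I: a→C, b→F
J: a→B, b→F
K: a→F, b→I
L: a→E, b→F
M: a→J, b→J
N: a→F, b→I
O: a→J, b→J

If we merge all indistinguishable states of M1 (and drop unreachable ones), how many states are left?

First remove the unreachable states {D,G,H,K,L,O}; 9 states remain.
Start with accepting vs non-accepting: {A,B,F,I,J} | {C,E,M,N}.
Refine {A,B,F,I,J} on symbol a: members go to different blocks, giving {A,B,I} and {F,J}.
On input b, block {C,E,M,N} splits into {C,E,N} and {M}.
Refine {F,J} on symbol a: members go to different blocks, giving {F} and {J}.
No further refinement is possible. Final partition (5 blocks): {A,B,I} | {C,E,N} | {F} | {M} | {J}.

5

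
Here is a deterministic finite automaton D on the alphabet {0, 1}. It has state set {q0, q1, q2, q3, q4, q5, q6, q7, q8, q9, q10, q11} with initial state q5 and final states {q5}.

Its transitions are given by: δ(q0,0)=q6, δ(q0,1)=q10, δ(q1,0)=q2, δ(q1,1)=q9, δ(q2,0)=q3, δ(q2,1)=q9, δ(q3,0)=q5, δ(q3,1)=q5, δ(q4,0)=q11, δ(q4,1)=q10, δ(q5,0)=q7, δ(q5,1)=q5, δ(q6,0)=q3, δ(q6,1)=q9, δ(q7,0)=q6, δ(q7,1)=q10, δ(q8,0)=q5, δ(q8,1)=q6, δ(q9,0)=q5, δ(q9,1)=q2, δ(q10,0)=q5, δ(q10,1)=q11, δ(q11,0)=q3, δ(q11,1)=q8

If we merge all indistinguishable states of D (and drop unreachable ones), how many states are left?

5

States {q0,q1,q4} cannot be reached from the start state, so discard them.
P0 = {q5} | {q2,q3,q6,q7,q8,q9,q10,q11}.
On input 0, block {q2,q3,q6,q7,q8,q9,q10,q11} splits into {q2,q6,q7,q11} and {q3,q8,q9,q10}.
On input 0, block {q2,q6,q7,q11} splits into {q2,q6,q11} and {q7}.
Refine {q3,q8,q9,q10} on symbol 1: members go to different blocks, giving {q8,q9,q10} and {q3}.
No further refinement is possible. Final partition (5 blocks): {q5} | {q2,q6,q11} | {q8,q9,q10} | {q7} | {q3}.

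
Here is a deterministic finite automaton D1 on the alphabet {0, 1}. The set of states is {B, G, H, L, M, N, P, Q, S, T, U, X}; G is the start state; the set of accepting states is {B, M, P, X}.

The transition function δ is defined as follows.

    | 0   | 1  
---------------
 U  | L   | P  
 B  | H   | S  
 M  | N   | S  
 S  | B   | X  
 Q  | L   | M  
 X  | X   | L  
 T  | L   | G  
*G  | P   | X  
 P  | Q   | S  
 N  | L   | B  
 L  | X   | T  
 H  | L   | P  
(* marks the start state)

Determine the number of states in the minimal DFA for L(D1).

6

States {U} cannot be reached from the start state, so discard them.
P0 = {B,M,P,X} | {G,H,L,N,Q,S,T}.
On input 0, block {B,M,P,X} splits into {B,M,P} and {X}.
On input 0, block {G,H,L,N,Q,S,T} splits into {H,N,Q,T} and {G,S} and {L}.
On input 1, block {H,N,Q,T} splits into {H,N,Q} and {T}.
No further refinement is possible. Final partition (6 blocks): {B,M,P} | {H,N,Q} | {X} | {G,S} | {L} | {T}.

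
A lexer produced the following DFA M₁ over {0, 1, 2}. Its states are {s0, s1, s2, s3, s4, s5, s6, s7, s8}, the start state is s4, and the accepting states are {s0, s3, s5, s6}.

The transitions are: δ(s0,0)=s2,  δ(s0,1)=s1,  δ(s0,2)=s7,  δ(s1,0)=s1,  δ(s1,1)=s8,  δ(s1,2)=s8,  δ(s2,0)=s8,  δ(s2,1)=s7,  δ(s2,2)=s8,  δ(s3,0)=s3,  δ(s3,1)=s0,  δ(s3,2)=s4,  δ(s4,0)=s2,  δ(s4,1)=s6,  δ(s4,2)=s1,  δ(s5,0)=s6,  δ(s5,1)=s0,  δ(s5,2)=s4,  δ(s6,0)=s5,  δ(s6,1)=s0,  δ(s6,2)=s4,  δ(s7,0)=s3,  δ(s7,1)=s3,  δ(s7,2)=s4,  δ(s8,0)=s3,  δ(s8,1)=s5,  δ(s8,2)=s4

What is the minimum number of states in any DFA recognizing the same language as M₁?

Initial partition by acceptance: {s0,s3,s5,s6} | {s1,s2,s4,s7,s8}.
On input 0, block {s0,s3,s5,s6} splits into {s3,s5,s6} and {s0}.
Split {s1,s2,s4,s7,s8} by δ(·,0) → {s1,s2,s4} and {s7,s8}.
Refine {s1,s2,s4} on symbol 0: members go to different blocks, giving {s1,s4} and {s2}.
Split {s1,s4} by δ(·,0) → {s1} and {s4}.
Stable partition: {s3,s5,s6} | {s1} | {s0} | {s7,s8} | {s2} | {s4} — 6 equivalence classes.

6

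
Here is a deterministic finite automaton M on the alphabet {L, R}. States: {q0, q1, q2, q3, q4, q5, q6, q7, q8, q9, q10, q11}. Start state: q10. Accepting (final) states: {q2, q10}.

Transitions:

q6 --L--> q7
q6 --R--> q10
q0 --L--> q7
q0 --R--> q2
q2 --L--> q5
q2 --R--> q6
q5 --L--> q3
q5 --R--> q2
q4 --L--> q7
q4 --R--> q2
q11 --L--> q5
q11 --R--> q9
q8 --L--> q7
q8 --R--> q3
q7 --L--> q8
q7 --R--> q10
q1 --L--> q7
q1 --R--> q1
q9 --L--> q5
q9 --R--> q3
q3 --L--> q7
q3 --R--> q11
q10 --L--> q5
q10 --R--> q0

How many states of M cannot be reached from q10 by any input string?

2

No path from q10 leads to q1, q4; the other 10 states are all reachable.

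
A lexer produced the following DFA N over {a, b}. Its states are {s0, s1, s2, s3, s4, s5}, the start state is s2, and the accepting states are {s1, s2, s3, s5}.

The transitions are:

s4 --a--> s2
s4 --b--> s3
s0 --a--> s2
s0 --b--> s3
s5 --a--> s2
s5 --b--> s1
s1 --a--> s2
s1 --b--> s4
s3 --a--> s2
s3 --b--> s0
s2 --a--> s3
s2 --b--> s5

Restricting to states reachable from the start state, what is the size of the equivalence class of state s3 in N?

2

All states are reachable from the start state.
Start with accepting vs non-accepting: {s1,s2,s3,s5} | {s0,s4}.
On input b, block {s1,s2,s3,s5} splits into {s1,s3} and {s2,s5}.
On input a, block {s2,s5} splits into {s2} and {s5}.
No further refinement is possible. Final partition (4 blocks): {s1,s3} | {s0,s4} | {s2} | {s5}.
The equivalence class containing s3 is {s1,s3}, of size 2.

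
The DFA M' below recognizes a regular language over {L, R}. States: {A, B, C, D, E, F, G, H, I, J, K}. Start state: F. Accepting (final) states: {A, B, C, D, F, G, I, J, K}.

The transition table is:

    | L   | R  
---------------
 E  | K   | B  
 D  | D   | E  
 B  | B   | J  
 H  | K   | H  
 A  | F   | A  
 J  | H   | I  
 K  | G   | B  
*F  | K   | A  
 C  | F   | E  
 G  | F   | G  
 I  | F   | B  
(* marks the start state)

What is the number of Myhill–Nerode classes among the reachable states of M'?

Reachable states from the start: {A,B,F,G,H,I,J,K}. Unreachable: {C,D,E} — drop them.
Initial partition by acceptance: {A,B,F,G,I,J,K} | {H}.
Refine {A,B,F,G,I,J,K} on symbol L: members go to different blocks, giving {A,B,F,G,I,K} and {J}.
Refine {A,B,F,G,I,K} on symbol R: members go to different blocks, giving {A,F,G,I,K} and {B}.
Refine {A,F,G,I,K} on symbol R: members go to different blocks, giving {A,F,G} and {I,K}.
On input L, block {A,F,G} splits into {A,G} and {F}.
On input L, block {I,K} splits into {I} and {K}.
No further refinement is possible. Final partition (7 blocks): {A,G} | {H} | {J} | {B} | {I} | {F} | {K}.

7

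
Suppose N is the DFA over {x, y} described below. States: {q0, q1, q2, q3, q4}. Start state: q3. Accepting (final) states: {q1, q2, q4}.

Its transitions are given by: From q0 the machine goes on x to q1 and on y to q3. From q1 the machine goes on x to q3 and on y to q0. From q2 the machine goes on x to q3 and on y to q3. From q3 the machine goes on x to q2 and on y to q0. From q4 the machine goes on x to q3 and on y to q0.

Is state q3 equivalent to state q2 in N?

No

First remove the unreachable states {q4}; 4 states remain.
Initial partition by acceptance: {q1,q2} | {q0,q3}.
The partition is now stable with 2 blocks: {q1,q2} | {q0,q3}.
q3 and q2 end up in different blocks, so they are distinguishable. For instance, the string 'ε' is accepted from only q2.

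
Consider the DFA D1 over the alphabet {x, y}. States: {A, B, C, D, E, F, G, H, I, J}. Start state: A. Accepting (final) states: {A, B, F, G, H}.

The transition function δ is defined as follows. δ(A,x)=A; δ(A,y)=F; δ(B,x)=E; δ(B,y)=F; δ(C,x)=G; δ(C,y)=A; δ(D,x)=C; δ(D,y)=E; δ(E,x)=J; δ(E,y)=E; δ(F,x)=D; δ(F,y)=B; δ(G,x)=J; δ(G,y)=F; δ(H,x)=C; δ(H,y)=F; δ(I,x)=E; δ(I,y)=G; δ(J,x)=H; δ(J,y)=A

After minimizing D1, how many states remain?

Reachable states from the start: {A,B,C,D,E,F,G,H,J}. Unreachable: {I} — drop them.
P0 = {A,B,F,G,H} | {C,D,E,J}.
On input x, block {A,B,F,G,H} splits into {B,F,G,H} and {A}.
Split {C,D,E,J} by δ(·,x) → {C,J} and {D,E}.
Split {B,F,G,H} by δ(·,x) → {B,F} and {G,H}.
No further refinement is possible. Final partition (5 blocks): {B,F} | {C,J} | {A} | {D,E} | {G,H}.

5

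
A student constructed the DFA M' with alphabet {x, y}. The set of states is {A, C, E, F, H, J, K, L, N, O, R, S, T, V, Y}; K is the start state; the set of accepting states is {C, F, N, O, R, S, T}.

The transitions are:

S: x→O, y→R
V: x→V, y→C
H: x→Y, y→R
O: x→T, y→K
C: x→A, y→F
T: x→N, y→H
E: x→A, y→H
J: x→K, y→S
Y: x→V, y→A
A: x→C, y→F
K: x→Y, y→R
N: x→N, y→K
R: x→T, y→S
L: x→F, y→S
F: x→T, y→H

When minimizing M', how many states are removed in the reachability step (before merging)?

3

Starting at K and following transitions, the reachable set is {A, C, F, H, K, N, O, R, S, T, V, Y}. That leaves E, J, L unreachable — 3 in total.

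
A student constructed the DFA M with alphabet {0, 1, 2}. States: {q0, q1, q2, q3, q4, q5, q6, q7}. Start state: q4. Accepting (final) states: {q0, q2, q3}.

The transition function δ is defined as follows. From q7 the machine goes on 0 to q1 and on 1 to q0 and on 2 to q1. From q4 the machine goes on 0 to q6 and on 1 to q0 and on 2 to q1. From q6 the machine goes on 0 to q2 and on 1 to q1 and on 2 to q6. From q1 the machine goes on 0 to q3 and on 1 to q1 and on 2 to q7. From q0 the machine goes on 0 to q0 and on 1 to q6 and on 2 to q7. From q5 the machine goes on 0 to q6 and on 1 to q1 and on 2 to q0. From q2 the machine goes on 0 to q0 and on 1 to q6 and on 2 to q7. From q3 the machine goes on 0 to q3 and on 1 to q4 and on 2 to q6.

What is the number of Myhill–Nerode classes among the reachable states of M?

6

Reachable states from the start: {q0,q1,q2,q3,q4,q6,q7}. Unreachable: {q5} — drop them.
Start with accepting vs non-accepting: {q0,q2,q3} | {q1,q4,q6,q7}.
On input 0, block {q1,q4,q6,q7} splits into {q1,q6} and {q4,q7}.
Split {q0,q2,q3} by δ(·,1) → {q0,q2} and {q3}.
Refine {q1,q6} on symbol 0: members go to different blocks, giving {q1} and {q6}.
Refine {q4,q7} on symbol 0: members go to different blocks, giving {q4} and {q7}.
Stable partition: {q0,q2} | {q1} | {q4} | {q3} | {q6} | {q7} — 6 equivalence classes.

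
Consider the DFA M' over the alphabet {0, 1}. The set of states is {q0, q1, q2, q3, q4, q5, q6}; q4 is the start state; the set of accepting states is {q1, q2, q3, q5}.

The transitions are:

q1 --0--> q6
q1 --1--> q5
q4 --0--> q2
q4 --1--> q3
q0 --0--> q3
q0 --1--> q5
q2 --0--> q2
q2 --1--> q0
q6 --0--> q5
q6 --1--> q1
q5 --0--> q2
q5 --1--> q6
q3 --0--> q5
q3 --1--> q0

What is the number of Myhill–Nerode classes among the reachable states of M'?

All states are reachable from the start state.
P0 = {q1,q2,q3,q5} | {q0,q4,q6}.
Refine {q1,q2,q3,q5} on symbol 0: members go to different blocks, giving {q2,q3,q5} and {q1}.
On input 1, block {q0,q4,q6} splits into {q0,q4} and {q6}.
Split {q2,q3,q5} by δ(·,1) → {q2,q3} and {q5}.
On input 0, block {q2,q3} splits into {q2} and {q3}.
Refine {q0,q4} on symbol 0: members go to different blocks, giving {q0} and {q4}.
No further refinement is possible. Final partition (7 blocks): {q2} | {q0} | {q1} | {q6} | {q5} | {q3} | {q4}.

7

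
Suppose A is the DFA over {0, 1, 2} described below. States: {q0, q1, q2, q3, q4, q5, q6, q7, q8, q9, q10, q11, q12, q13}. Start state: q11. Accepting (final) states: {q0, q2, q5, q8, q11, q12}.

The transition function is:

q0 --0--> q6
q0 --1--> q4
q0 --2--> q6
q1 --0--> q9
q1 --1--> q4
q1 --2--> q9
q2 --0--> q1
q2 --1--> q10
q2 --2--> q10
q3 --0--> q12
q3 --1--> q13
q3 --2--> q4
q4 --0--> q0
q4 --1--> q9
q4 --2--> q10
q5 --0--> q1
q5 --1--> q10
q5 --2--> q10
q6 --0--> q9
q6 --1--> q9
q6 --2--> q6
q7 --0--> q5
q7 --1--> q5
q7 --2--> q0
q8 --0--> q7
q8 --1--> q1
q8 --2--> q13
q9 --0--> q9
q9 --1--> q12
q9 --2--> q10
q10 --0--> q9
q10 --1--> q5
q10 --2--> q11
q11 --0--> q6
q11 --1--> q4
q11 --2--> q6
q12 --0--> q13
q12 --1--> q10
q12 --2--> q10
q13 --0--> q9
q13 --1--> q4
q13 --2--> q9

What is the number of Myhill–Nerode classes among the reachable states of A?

7

States {q2,q3,q7,q8} cannot be reached from the start state, so discard them.
P0 = {q0,q5,q11,q12} | {q1,q4,q6,q9,q10,q13}.
Refine {q1,q4,q6,q9,q10,q13} on symbol 0: members go to different blocks, giving {q1,q6,q9,q10,q13} and {q4}.
Split {q0,q5,q11,q12} by δ(·,1) → {q0,q11} and {q5,q12}.
Refine {q1,q6,q9,q10,q13} on symbol 1: members go to different blocks, giving {q1,q13} and {q9,q10} and {q6}.
On input 2, block {q9,q10} splits into {q9} and {q10}.
No further refinement is possible. Final partition (7 blocks): {q0,q11} | {q1,q13} | {q4} | {q5,q12} | {q9} | {q6} | {q10}.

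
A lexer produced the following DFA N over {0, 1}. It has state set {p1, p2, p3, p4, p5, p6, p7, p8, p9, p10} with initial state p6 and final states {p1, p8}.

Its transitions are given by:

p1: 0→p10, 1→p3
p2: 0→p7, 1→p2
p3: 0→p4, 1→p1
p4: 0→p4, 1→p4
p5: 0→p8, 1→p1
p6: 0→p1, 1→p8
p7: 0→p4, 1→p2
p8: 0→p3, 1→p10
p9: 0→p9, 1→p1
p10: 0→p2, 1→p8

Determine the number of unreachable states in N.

2

No path from p6 leads to p5, p9; the other 8 states are all reachable.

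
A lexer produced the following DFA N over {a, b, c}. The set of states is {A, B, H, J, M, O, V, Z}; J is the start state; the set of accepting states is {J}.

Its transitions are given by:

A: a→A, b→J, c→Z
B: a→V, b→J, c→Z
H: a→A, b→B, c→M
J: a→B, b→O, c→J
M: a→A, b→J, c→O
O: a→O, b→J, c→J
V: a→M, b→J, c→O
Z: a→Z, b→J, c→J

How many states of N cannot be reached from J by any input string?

BFS from J reaches {A, B, J, M, O, V, Z}; the 1 state(s) H are never visited.

1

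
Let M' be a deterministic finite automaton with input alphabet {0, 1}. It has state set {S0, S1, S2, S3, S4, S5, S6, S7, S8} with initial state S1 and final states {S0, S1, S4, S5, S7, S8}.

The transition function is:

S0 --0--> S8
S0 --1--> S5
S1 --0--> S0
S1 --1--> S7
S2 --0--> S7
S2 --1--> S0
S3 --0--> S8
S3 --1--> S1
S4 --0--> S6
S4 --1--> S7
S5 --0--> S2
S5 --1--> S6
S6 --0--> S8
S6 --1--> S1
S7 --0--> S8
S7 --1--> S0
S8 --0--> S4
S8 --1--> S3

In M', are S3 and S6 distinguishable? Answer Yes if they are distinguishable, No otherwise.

No

P0 = {S0,S1,S4,S5,S7,S8} | {S2,S3,S6}.
Refine {S0,S1,S4,S5,S7,S8} on symbol 0: members go to different blocks, giving {S0,S1,S7,S8} and {S4,S5}.
Split {S0,S1,S7,S8} by δ(·,0) → {S0,S1,S7} and {S8}.
Refine {S0,S1,S7} on symbol 0: members go to different blocks, giving {S0,S7} and {S1}.
Split {S0,S7} by δ(·,1) → {S0} and {S7}.
On input 0, block {S2,S3,S6} splits into {S3,S6} and {S2}.
Refine {S4,S5} on symbol 0: members go to different blocks, giving {S4} and {S5}.
The partition is now stable with 8 blocks: {S0} | {S3,S6} | {S4} | {S8} | {S1} | {S7} | {S2} | {S5}.
S3 and S6 lie in the same block of the stable partition, so they are equivalent — no string distinguishes them.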